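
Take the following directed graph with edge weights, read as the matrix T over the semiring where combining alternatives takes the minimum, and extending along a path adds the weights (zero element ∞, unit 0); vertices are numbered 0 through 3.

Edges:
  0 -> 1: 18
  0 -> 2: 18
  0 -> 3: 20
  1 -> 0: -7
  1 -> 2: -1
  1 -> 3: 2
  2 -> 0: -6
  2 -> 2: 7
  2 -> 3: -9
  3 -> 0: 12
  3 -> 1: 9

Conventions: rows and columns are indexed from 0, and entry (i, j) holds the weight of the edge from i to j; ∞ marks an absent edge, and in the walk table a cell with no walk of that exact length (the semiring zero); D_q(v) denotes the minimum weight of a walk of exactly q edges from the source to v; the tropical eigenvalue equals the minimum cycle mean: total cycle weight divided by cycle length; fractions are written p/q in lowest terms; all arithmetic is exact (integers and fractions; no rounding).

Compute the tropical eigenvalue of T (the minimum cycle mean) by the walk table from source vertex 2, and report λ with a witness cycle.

q=0: [∞, ∞, 0, ∞]
q=1: [-6, ∞, 7, -9]
q=2: [1, 0, 12, -2]
q=3: [-7, 7, -1, 2]
q=4: [-7, 11, 6, -10]
Optimal cycle mean attained by: cycle 1->2->3->1, total (-1) + (-9) + 9, length 3.
Answer: λ = -1/3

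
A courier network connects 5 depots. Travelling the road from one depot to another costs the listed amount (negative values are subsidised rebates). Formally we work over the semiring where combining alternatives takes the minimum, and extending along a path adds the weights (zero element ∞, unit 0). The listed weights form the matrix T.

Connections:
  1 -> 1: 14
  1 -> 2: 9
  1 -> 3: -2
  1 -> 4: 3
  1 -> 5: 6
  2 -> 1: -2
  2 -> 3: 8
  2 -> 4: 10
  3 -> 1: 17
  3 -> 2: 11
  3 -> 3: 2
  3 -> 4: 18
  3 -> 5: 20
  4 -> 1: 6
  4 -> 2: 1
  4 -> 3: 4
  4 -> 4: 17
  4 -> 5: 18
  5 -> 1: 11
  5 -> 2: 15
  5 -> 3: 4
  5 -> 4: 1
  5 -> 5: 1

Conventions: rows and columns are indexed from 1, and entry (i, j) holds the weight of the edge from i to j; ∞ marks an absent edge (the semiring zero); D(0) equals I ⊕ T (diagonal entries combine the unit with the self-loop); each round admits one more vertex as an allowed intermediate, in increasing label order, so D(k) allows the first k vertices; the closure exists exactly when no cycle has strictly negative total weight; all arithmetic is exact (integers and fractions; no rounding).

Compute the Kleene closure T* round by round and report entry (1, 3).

D(0):
  [0, 9, -2, 3, 6]
  [-2, 0, 8, 10, ∞]
  [17, 11, 0, 18, 20]
  [6, 1, 4, 0, 18]
  [11, 15, 4, 1, 0]
D(1):
  [0, 9, -2, 3, 6]
  [-2, 0, -4, 1, 4]
  [17, 11, 0, 18, 20]
  [6, 1, 4, 0, 12]
  [11, 15, 4, 1, 0]
D(2):
  [0, 9, -2, 3, 6]
  [-2, 0, -4, 1, 4]
  [9, 11, 0, 12, 15]
  [-1, 1, -3, 0, 5]
  [11, 15, 4, 1, 0]
D(3):
  [0, 9, -2, 3, 6]
  [-2, 0, -4, 1, 4]
  [9, 11, 0, 12, 15]
  [-1, 1, -3, 0, 5]
  [11, 15, 4, 1, 0]
D(4):
  [0, 4, -2, 3, 6]
  [-2, 0, -4, 1, 4]
  [9, 11, 0, 12, 15]
  [-1, 1, -3, 0, 5]
  [0, 2, -2, 1, 0]
D(5):
  [0, 4, -2, 3, 6]
  [-2, 0, -4, 1, 4]
  [9, 11, 0, 12, 15]
  [-1, 1, -3, 0, 5]
  [0, 2, -2, 1, 0]
Answer: T*[1][3] = -2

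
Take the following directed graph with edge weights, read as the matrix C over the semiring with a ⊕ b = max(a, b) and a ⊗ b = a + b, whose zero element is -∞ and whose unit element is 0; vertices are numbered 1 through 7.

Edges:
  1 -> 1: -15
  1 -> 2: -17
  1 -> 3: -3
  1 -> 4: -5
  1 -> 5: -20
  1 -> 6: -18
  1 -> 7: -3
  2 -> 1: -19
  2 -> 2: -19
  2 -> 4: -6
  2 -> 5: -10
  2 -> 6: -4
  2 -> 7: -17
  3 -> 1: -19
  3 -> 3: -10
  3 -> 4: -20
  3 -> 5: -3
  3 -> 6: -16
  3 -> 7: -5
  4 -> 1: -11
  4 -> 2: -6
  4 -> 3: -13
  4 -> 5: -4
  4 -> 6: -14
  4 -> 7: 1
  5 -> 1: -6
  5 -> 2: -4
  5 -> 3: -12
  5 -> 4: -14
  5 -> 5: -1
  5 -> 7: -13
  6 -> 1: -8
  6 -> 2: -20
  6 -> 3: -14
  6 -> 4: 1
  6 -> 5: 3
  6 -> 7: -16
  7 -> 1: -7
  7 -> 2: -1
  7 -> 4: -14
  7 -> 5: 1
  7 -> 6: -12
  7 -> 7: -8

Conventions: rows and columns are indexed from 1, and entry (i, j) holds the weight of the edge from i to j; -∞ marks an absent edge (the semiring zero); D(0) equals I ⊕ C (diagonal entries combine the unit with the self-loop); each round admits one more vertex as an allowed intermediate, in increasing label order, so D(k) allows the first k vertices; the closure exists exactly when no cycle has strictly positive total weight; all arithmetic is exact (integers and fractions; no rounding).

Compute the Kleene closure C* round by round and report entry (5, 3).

D(0):
  [0, -17, -3, -5, -20, -18, -3]
  [-19, 0, -∞, -6, -10, -4, -17]
  [-19, -∞, 0, -20, -3, -16, -5]
  [-11, -6, -13, 0, -4, -14, 1]
  [-6, -4, -12, -14, 0, -∞, -13]
  [-8, -20, -14, 1, 3, 0, -16]
  [-7, -1, -∞, -14, 1, -12, 0]
D(1):
  [0, -17, -3, -5, -20, -18, -3]
  [-19, 0, -22, -6, -10, -4, -17]
  [-19, -36, 0, -20, -3, -16, -5]
  [-11, -6, -13, 0, -4, -14, 1]
  [-6, -4, -9, -11, 0, -24, -9]
  [-8, -20, -11, 1, 3, 0, -11]
  [-7, -1, -10, -12, 1, -12, 0]
D(2):
  [0, -17, -3, -5, -20, -18, -3]
  [-19, 0, -22, -6, -10, -4, -17]
  [-19, -36, 0, -20, -3, -16, -5]
  [-11, -6, -13, 0, -4, -10, 1]
  [-6, -4, -9, -10, 0, -8, -9]
  [-8, -20, -11, 1, 3, 0, -11]
  [-7, -1, -10, -7, 1, -5, 0]
D(3):
  [0, -17, -3, -5, -6, -18, -3]
  [-19, 0, -22, -6, -10, -4, -17]
  [-19, -36, 0, -20, -3, -16, -5]
  [-11, -6, -13, 0, -4, -10, 1]
  [-6, -4, -9, -10, 0, -8, -9]
  [-8, -20, -11, 1, 3, 0, -11]
  [-7, -1, -10, -7, 1, -5, 0]
D(4):
  [0, -11, -3, -5, -6, -15, -3]
  [-17, 0, -19, -6, -10, -4, -5]
  [-19, -26, 0, -20, -3, -16, -5]
  [-11, -6, -13, 0, -4, -10, 1]
  [-6, -4, -9, -10, 0, -8, -9]
  [-8, -5, -11, 1, 3, 0, 2]
  [-7, -1, -10, -7, 1, -5, 0]
D(5):
  [0, -10, -3, -5, -6, -14, -3]
  [-16, 0, -19, -6, -10, -4, -5]
  [-9, -7, 0, -13, -3, -11, -5]
  [-10, -6, -13, 0, -4, -10, 1]
  [-6, -4, -9, -10, 0, -8, -9]
  [-3, -1, -6, 1, 3, 0, 2]
  [-5, -1, -8, -7, 1, -5, 0]
D(6):
  [0, -10, -3, -5, -6, -14, -3]
  [-7, 0, -10, -3, -1, -4, -2]
  [-9, -7, 0, -10, -3, -11, -5]
  [-10, -6, -13, 0, -4, -10, 1]
  [-6, -4, -9, -7, 0, -8, -6]
  [-3, -1, -6, 1, 3, 0, 2]
  [-5, -1, -8, -4, 1, -5, 0]
D(7):
  [0, -4, -3, -5, -2, -8, -3]
  [-7, 0, -10, -3, -1, -4, -2]
  [-9, -6, 0, -9, -3, -10, -5]
  [-4, 0, -7, 0, 2, -4, 1]
  [-6, -4, -9, -7, 0, -8, -6]
  [-3, 1, -6, 1, 3, 0, 2]
  [-5, -1, -8, -4, 1, -5, 0]
Answer: C*[5][3] = -9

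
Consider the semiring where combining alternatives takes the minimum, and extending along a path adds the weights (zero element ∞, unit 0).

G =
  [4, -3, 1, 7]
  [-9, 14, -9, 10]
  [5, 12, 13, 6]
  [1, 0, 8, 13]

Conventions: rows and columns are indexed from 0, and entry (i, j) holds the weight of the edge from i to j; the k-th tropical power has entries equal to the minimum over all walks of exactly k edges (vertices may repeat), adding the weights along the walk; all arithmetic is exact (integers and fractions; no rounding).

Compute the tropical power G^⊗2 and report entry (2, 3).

G^⊗2:
  [-12, 1, -12, 7]
  [-5, -12, -8, -3]
  [3, 2, 3, 12]
  [-9, -2, -9, 8]
Key observation: the optimum is the walk 2->0->3, with weight 5 + 7 = 12.
Optimal value attained by: walk 2->0->3.
Answer: (G^⊗2)[2][3] = 12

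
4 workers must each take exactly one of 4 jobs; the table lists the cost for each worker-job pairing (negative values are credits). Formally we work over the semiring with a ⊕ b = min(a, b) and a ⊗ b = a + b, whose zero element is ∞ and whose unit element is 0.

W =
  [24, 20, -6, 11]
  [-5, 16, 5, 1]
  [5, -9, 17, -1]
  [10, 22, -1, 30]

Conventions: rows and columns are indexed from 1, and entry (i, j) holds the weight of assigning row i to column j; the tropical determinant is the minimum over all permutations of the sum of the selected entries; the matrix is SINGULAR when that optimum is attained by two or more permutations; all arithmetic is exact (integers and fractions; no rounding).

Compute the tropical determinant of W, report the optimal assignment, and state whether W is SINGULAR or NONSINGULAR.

σ = (1, 2, 3, 4): 24 + 16 + 17 + 30 = 87
σ = (1, 2, 4, 3): 24 + 16 + (-1) + (-1) = 38
σ = (1, 3, 2, 4): 24 + 5 + (-9) + 30 = 50
σ = (1, 3, 4, 2): 24 + 5 + (-1) + 22 = 50
σ = (1, 4, 2, 3): 24 + 1 + (-9) + (-1) = 15
σ = (1, 4, 3, 2): 24 + 1 + 17 + 22 = 64
σ = (2, 1, 3, 4): 20 + (-5) + 17 + 30 = 62
σ = (2, 1, 4, 3): 20 + (-5) + (-1) + (-1) = 13
σ = (2, 3, 1, 4): 20 + 5 + 5 + 30 = 60
σ = (2, 3, 4, 1): 20 + 5 + (-1) + 10 = 34
σ = (2, 4, 1, 3): 20 + 1 + 5 + (-1) = 25
σ = (2, 4, 3, 1): 20 + 1 + 17 + 10 = 48
σ = (3, 1, 2, 4): (-6) + (-5) + (-9) + 30 = 10
σ = (3, 1, 4, 2): (-6) + (-5) + (-1) + 22 = 10
σ = (3, 2, 1, 4): (-6) + 16 + 5 + 30 = 45
σ = (3, 2, 4, 1): (-6) + 16 + (-1) + 10 = 19
σ = (3, 4, 1, 2): (-6) + 1 + 5 + 22 = 22
σ = (3, 4, 2, 1): (-6) + 1 + (-9) + 10 = -4
σ = (4, 1, 2, 3): 11 + (-5) + (-9) + (-1) = -4
σ = (4, 1, 3, 2): 11 + (-5) + 17 + 22 = 45
σ = (4, 2, 1, 3): 11 + 16 + 5 + (-1) = 31
σ = (4, 2, 3, 1): 11 + 16 + 17 + 10 = 54
σ = (4, 3, 1, 2): 11 + 5 + 5 + 22 = 43
σ = (4, 3, 2, 1): 11 + 5 + (-9) + 10 = 17
Optimal value attained by: σ = (3, 4, 2, 1).
Answer: det⊕(W) = -4; verdict: SINGULAR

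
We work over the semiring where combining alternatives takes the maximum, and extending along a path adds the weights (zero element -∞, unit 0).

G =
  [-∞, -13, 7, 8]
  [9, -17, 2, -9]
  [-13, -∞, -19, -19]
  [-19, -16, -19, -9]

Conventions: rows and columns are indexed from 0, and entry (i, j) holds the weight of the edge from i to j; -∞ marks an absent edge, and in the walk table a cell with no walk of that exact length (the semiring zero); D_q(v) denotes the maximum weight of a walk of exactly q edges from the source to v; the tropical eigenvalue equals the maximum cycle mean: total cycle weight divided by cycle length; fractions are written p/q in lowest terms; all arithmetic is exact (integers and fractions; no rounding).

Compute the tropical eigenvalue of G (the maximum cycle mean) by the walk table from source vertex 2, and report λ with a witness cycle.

q=0: [-∞, -∞, 0, -∞]
q=1: [-13, -∞, -19, -19]
q=2: [-32, -26, -6, -5]
q=3: [-17, -21, -24, -14]
q=4: [-12, -30, -10, -9]
Optimal cycle mean attained by: cycle 0->3->1->0, total 8 + (-16) + 9, length 3.
Answer: λ = 1/3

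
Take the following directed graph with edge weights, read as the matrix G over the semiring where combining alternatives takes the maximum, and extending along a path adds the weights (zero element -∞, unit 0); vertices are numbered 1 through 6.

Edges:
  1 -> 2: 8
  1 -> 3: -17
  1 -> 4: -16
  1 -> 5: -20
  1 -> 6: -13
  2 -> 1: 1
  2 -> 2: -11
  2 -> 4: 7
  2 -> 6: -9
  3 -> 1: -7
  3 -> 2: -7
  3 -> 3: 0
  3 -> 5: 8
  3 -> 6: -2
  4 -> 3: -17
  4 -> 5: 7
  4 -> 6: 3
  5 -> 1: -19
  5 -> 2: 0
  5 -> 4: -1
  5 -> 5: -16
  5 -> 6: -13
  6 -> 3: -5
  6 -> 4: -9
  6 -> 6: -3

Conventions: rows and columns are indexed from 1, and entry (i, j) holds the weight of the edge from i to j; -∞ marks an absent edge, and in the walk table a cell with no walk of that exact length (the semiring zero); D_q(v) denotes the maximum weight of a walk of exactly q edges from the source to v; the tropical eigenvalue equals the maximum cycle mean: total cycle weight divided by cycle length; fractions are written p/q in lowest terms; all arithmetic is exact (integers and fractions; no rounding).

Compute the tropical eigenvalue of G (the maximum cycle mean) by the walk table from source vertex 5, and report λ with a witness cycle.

q=0: [-∞, -∞, -∞, -∞, 0, -∞]
q=1: [-19, 0, -∞, -1, -16, -13]
q=2: [1, -11, -18, 7, 6, 2]
q=3: [-10, 9, -3, 5, 14, 10]
q=4: [10, 14, 5, 16, 12, 8]
q=5: [15, 18, 5, 21, 23, 19]
q=6: [19, 23, 14, 25, 28, 24]
Optimal cycle mean attained by: cycle 2->4->5->2, total 7 + 7 + 0, length 3.
Answer: λ = 14/3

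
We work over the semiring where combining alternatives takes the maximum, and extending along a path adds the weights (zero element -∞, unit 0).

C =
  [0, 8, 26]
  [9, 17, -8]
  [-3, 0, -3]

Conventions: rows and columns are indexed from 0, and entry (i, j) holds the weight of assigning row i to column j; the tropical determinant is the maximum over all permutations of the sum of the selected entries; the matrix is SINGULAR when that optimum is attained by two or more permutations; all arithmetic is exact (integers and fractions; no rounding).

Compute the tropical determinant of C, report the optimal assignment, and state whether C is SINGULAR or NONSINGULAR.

σ = (0, 1, 2): 0 + 17 + (-3) = 14
σ = (0, 2, 1): 0 + (-8) + 0 = -8
σ = (1, 0, 2): 8 + 9 + (-3) = 14
σ = (1, 2, 0): 8 + (-8) + (-3) = -3
σ = (2, 0, 1): 26 + 9 + 0 = 35
σ = (2, 1, 0): 26 + 17 + (-3) = 40
Optimal value attained by: σ = (2, 1, 0).
Answer: det⊕(C) = 40; verdict: NONSINGULAR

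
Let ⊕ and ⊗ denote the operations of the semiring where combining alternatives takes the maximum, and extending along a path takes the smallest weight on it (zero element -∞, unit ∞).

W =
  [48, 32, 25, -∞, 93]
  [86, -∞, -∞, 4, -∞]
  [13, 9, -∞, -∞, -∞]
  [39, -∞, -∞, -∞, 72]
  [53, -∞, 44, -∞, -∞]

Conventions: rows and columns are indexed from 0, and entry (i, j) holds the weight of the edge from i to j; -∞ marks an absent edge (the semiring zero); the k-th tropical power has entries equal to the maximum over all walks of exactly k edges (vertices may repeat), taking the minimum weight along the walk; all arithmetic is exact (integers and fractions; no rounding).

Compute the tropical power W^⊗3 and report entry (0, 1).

W^⊗2:
  [53, 32, 44, 4, 48]
  [48, 32, 25, -∞, 86]
  [13, 13, 13, 4, 13]
  [53, 32, 44, -∞, 39]
  [48, 32, 25, -∞, 53]
W^⊗3:
  [48, 32, 44, 4, 53]
  [53, 32, 44, 4, 48]
  [13, 13, 13, 4, 13]
  [48, 32, 39, 4, 53]
  [53, 32, 44, 4, 48]
Key observation: the optimum is the walk 0->0->0->1, with weight 48 min 48 min 32 = 32.
Optimal value attained by: walk 0->0->0->1.
Answer: (W^⊗3)[0][1] = 32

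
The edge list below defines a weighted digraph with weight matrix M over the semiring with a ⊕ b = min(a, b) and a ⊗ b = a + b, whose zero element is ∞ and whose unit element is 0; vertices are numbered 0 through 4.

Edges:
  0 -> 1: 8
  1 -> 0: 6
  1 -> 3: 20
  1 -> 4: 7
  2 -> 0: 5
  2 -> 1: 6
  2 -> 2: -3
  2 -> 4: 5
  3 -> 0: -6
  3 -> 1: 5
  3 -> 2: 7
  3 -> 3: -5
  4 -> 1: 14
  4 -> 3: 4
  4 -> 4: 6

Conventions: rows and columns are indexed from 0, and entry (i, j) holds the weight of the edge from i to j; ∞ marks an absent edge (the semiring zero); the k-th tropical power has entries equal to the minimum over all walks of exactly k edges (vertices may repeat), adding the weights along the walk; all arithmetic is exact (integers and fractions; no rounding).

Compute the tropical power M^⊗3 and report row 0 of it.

M^⊗2:
  [14, ∞, ∞, 28, 15]
  [14, 14, 27, 11, 13]
  [2, 3, -6, 9, 2]
  [-11, 0, 2, -10, 12]
  [-2, 9, 11, -1, 12]
M^⊗3:
  [22, 22, 35, 19, 21]
  [5, 16, 18, 6, 19]
  [-1, 0, -9, 4, -1]
  [-16, -5, -3, -15, 7]
  [-7, 4, 6, -6, 16]
Answer: row 0 of M^⊗3 = [22, 22, 35, 19, 21]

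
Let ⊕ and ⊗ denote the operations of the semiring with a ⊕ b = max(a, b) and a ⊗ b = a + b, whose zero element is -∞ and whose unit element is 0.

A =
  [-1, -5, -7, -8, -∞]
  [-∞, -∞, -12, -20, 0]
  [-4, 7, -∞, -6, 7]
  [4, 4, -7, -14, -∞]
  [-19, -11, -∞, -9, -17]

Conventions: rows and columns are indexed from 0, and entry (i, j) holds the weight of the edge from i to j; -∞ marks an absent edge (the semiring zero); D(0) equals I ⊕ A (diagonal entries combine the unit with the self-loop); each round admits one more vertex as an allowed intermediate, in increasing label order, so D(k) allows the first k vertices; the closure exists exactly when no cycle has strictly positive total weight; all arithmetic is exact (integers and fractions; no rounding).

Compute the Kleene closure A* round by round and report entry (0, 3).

D(0):
  [0, -5, -7, -8, -∞]
  [-∞, 0, -12, -20, 0]
  [-4, 7, 0, -6, 7]
  [4, 4, -7, 0, -∞]
  [-19, -11, -∞, -9, 0]
D(1):
  [0, -5, -7, -8, -∞]
  [-∞, 0, -12, -20, 0]
  [-4, 7, 0, -6, 7]
  [4, 4, -3, 0, -∞]
  [-19, -11, -26, -9, 0]
D(2):
  [0, -5, -7, -8, -5]
  [-∞, 0, -12, -20, 0]
  [-4, 7, 0, -6, 7]
  [4, 4, -3, 0, 4]
  [-19, -11, -23, -9, 0]
D(3):
  [0, 0, -7, -8, 0]
  [-16, 0, -12, -18, 0]
  [-4, 7, 0, -6, 7]
  [4, 4, -3, 0, 4]
  [-19, -11, -23, -9, 0]
D(4):
  [0, 0, -7, -8, 0]
  [-14, 0, -12, -18, 0]
  [-2, 7, 0, -6, 7]
  [4, 4, -3, 0, 4]
  [-5, -5, -12, -9, 0]
D(5):
  [0, 0, -7, -8, 0]
  [-5, 0, -12, -9, 0]
  [2, 7, 0, -2, 7]
  [4, 4, -3, 0, 4]
  [-5, -5, -12, -9, 0]
Answer: A*[0][3] = -8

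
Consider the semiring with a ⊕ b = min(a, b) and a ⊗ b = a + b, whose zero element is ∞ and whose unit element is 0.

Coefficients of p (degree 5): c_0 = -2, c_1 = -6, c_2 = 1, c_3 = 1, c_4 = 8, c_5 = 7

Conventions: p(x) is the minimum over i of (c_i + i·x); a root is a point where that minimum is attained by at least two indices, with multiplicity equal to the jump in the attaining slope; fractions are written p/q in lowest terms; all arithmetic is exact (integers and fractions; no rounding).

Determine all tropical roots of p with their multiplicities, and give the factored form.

hull edge (i=0, c=-2) to (i=1, c=-6): slope -4, span 1
hull edge (i=1, c=-6) to (i=5, c=7): slope 13/4, span 4
Factored form: p(x) = 7 ⊗ (x ⊕ (-13/4)) ⊗ (x ⊕ (-13/4)) ⊗ (x ⊕ (-13/4)) ⊗ (x ⊕ (-13/4)) ⊗ (x ⊕ 4)
Answer: roots = -13/4 (mult 4), 4 (mult 1)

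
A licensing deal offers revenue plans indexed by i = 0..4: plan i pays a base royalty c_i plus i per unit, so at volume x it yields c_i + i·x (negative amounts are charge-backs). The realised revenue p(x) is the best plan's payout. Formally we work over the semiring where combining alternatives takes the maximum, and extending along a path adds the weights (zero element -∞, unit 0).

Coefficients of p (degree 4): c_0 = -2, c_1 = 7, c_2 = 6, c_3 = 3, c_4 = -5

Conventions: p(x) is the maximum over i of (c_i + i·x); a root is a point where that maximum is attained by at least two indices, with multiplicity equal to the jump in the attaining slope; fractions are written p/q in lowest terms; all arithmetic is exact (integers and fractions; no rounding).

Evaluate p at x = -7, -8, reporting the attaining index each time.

p(-7) = max(-2+0·(-7)=-2, 7+1·(-7)=0, 6+2·(-7)=-8, 3+3·(-7)=-18, -5+4·(-7)=-33) = 0 (attained by i=1)
p(-8) = max(-2+0·(-8)=-2, 7+1·(-8)=-1, 6+2·(-8)=-10, 3+3·(-8)=-21, -5+4·(-8)=-37) = -1 (attained by i=1)
Answer: p(-7) = 0; p(-8) = -1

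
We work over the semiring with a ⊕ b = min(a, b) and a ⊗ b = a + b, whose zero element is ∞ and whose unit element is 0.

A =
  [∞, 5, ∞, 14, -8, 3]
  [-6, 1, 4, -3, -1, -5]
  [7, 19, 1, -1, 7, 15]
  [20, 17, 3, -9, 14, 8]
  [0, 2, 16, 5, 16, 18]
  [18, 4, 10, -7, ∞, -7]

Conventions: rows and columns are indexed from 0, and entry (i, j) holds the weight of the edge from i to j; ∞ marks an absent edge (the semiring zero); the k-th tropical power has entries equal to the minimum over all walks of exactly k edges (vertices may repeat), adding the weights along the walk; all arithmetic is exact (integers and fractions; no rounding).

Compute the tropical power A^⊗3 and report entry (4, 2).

A^⊗2:
  [-8, -6, 8, -4, 4, -4]
  [-5, -1, 0, -12, -14, -12]
  [7, 9, 2, -10, -1, 7]
  [10, 8, -6, -18, 5, -1]
  [-4, 3, 6, -4, -8, -3]
  [-2, -3, -4, -16, 3, -14]
A^⊗3:
  [-12, -5, -2, -13, -16, -11]
  [-14, -12, -9, -21, -13, -19]
  [-1, 1, -7, -19, -1, -2]
  [1, -1, -15, -27, -4, -10]
  [-8, -6, -1, -13, -12, -10]
  [-9, -10, -13, -25, -10, -21]
Key observation: the optimum is the walk 4->3->3->2, with weight 5 + (-9) + 3 = -1.
Optimal value attained by: walk 4->3->3->2.
Answer: (A^⊗3)[4][2] = -1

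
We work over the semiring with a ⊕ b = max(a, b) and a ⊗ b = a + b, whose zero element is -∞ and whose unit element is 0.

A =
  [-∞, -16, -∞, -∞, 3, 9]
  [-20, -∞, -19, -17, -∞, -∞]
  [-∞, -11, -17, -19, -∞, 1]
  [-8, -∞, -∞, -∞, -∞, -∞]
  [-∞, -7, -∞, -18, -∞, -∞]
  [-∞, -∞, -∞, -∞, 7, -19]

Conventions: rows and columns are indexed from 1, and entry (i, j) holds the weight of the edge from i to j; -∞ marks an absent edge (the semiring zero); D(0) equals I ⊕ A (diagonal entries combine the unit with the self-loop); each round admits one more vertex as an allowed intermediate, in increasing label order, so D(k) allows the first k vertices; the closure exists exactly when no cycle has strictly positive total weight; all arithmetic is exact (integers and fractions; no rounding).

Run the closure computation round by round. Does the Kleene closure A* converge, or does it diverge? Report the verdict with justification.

D(0):
  [0, -16, -∞, -∞, 3, 9]
  [-20, 0, -19, -17, -∞, -∞]
  [-∞, -11, 0, -19, -∞, 1]
  [-8, -∞, -∞, 0, -∞, -∞]
  [-∞, -7, -∞, -18, 0, -∞]
  [-∞, -∞, -∞, -∞, 7, 0]
D(1):
  [0, -16, -∞, -∞, 3, 9]
  [-20, 0, -19, -17, -17, -11]
  [-∞, -11, 0, -19, -∞, 1]
  [-8, -24, -∞, 0, -5, 1]
  [-∞, -7, -∞, -18, 0, -∞]
  [-∞, -∞, -∞, -∞, 7, 0]
D(2):
  [0, -16, -35, -33, 3, 9]
  [-20, 0, -19, -17, -17, -11]
  [-31, -11, 0, -19, -28, 1]
  [-8, -24, -43, 0, -5, 1]
  [-27, -7, -26, -18, 0, -18]
  [-∞, -∞, -∞, -∞, 7, 0]
D(3):
  [0, -16, -35, -33, 3, 9]
  [-20, 0, -19, -17, -17, -11]
  [-31, -11, 0, -19, -28, 1]
  [-8, -24, -43, 0, -5, 1]
  [-27, -7, -26, -18, 0, -18]
  [-∞, -∞, -∞, -∞, 7, 0]
D(4):
  [0, -16, -35, -33, 3, 9]
  [-20, 0, -19, -17, -17, -11]
  [-27, -11, 0, -19, -24, 1]
  [-8, -24, -43, 0, -5, 1]
  [-26, -7, -26, -18, 0, -17]
  [-∞, -∞, -∞, -∞, 7, 0]
D(5):
  [0, -4, -23, -15, 3, 9]
  [-20, 0, -19, -17, -17, -11]
  [-27, -11, 0, -19, -24, 1]
  [-8, -12, -31, 0, -5, 1]
  [-26, -7, -26, -18, 0, -17]
  [-19, 0, -19, -11, 7, 0]
D(6):
  [0, 9, -10, -2, 16, 9]
  [-20, 0, -19, -17, -4, -11]
  [-18, 1, 0, -10, 8, 1]
  [-8, 1, -18, 0, 8, 1]
  [-26, -7, -26, -18, 0, -17]
  [-19, 0, -19, -11, 7, 0]
Key observation: every diagonal entry stays at the unit through all rounds, so no improving cycle exists.
Answer: CONVERGES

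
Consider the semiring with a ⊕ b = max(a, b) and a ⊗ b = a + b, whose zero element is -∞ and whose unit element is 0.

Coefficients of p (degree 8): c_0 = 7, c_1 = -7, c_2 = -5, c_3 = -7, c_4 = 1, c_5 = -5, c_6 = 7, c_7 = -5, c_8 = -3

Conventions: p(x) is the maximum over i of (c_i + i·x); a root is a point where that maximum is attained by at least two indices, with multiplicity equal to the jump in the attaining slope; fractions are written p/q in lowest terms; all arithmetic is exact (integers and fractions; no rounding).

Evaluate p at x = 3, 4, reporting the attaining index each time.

p(3) = max(7+0·3=7, -7+1·3=-4, -5+2·3=1, -7+3·3=2, 1+4·3=13, -5+5·3=10, 7+6·3=25, -5+7·3=16, -3+8·3=21) = 25 (attained by i=6)
p(4) = max(7+0·4=7, -7+1·4=-3, -5+2·4=3, -7+3·4=5, 1+4·4=17, -5+5·4=15, 7+6·4=31, -5+7·4=23, -3+8·4=29) = 31 (attained by i=6)
Answer: p(3) = 25; p(4) = 31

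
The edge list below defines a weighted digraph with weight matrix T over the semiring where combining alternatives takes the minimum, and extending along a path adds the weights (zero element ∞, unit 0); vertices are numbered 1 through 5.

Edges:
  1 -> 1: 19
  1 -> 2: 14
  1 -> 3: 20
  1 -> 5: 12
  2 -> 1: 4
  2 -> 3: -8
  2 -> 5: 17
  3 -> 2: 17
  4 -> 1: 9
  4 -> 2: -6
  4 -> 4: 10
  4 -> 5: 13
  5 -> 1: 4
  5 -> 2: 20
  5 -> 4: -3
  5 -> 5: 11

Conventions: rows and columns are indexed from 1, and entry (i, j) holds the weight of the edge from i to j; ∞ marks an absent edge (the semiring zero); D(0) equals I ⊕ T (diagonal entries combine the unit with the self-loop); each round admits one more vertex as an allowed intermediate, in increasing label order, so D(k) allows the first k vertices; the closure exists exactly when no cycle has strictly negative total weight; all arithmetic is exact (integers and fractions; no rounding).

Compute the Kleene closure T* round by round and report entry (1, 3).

D(0):
  [0, 14, 20, ∞, 12]
  [4, 0, -8, ∞, 17]
  [∞, 17, 0, ∞, ∞]
  [9, -6, ∞, 0, 13]
  [4, 20, ∞, -3, 0]
D(1):
  [0, 14, 20, ∞, 12]
  [4, 0, -8, ∞, 16]
  [∞, 17, 0, ∞, ∞]
  [9, -6, 29, 0, 13]
  [4, 18, 24, -3, 0]
D(2):
  [0, 14, 6, ∞, 12]
  [4, 0, -8, ∞, 16]
  [21, 17, 0, ∞, 33]
  [-2, -6, -14, 0, 10]
  [4, 18, 10, -3, 0]
D(3):
  [0, 14, 6, ∞, 12]
  [4, 0, -8, ∞, 16]
  [21, 17, 0, ∞, 33]
  [-2, -6, -14, 0, 10]
  [4, 18, 10, -3, 0]
D(4):
  [0, 14, 6, ∞, 12]
  [4, 0, -8, ∞, 16]
  [21, 17, 0, ∞, 33]
  [-2, -6, -14, 0, 10]
  [-5, -9, -17, -3, 0]
D(5):
  [0, 3, -5, 9, 12]
  [4, 0, -8, 13, 16]
  [21, 17, 0, 30, 33]
  [-2, -6, -14, 0, 10]
  [-5, -9, -17, -3, 0]
Answer: T*[1][3] = -5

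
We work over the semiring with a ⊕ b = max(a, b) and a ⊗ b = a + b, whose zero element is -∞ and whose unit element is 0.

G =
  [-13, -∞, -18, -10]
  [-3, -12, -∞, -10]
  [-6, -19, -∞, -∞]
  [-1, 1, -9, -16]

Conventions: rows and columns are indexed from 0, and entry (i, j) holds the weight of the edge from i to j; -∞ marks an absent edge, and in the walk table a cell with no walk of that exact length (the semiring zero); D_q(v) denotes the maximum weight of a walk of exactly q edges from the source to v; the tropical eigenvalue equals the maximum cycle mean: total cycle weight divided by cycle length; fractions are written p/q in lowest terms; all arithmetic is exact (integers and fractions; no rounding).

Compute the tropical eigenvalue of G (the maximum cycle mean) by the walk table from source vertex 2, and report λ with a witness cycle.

q=0: [-∞, -∞, 0, -∞]
q=1: [-6, -19, -∞, -∞]
q=2: [-19, -31, -24, -16]
q=3: [-17, -15, -25, -29]
q=4: [-18, -27, -35, -25]
Optimal cycle mean attained by: cycle 0->3->1->0, total (-10) + 1 + (-3), length 3.
Answer: λ = -4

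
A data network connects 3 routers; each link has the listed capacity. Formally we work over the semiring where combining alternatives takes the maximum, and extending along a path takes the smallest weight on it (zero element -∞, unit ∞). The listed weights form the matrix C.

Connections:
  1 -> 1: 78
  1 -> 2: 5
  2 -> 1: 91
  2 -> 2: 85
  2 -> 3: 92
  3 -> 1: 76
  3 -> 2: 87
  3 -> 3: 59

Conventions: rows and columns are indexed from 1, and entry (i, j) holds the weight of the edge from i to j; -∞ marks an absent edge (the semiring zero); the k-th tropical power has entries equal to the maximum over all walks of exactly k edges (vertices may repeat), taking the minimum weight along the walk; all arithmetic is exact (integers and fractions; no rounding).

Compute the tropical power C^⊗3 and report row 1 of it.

C^⊗2:
  [78, 5, 5]
  [85, 87, 85]
  [87, 85, 87]
C^⊗3:
  [78, 5, 5]
  [87, 85, 87]
  [85, 87, 85]
Answer: row 1 of C^⊗3 = [78, 5, 5]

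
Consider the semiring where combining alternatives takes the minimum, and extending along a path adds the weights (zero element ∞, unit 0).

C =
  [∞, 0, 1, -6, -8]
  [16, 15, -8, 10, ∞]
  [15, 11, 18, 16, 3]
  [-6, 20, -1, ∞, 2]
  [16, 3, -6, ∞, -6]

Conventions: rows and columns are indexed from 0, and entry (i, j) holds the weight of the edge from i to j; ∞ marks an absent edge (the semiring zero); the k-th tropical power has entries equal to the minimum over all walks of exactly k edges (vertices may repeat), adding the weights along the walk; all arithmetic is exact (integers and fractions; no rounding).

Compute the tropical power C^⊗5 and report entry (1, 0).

C^⊗2:
  [-12, -5, -14, 10, -14]
  [4, 3, 7, 8, -5]
  [10, 6, -3, 9, -3]
  [14, -6, -5, -12, -14]
  [9, -3, -12, 10, -12]
C^⊗3:
  [1, -12, -20, -18, -20]
  [2, -2, -11, -2, -11]
  [3, 0, -9, 4, -9]
  [-18, -11, -20, 4, -20]
  [3, -9, -18, 3, -18]
C^⊗4:
  [-24, -17, -26, -5, -26]
  [-8, -8, -17, -4, -17]
  [-2, -6, -15, -3, -15]
  [-5, -18, -26, -24, -26]
  [-3, -15, -24, -3, -24]
C^⊗5:
  [-11, -24, -32, -30, -32]
  [-10, -14, -23, -14, -23]
  [-9, -12, -21, -8, -21]
  [-30, -23, -32, -11, -32]
  [-9, -21, -30, -9, -30]
Key observation: the optimum is the walk 1->2->3->0->3->0, with weight (-8) + 16 + (-6) + (-6) + (-6) = -10.
Optimal value attained by: walk 1->2->3->0->3->0.
Answer: (C^⊗5)[1][0] = -10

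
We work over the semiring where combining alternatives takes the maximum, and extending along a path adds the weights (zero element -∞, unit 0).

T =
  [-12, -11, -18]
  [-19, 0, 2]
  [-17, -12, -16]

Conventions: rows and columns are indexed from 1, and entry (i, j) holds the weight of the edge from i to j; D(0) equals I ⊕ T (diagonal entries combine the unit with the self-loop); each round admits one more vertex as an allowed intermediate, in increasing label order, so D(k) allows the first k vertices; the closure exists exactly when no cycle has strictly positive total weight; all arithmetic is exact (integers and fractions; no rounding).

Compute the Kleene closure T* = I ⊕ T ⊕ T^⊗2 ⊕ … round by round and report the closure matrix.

D(0):
  [0, -11, -18]
  [-19, 0, 2]
  [-17, -12, 0]
D(1):
  [0, -11, -18]
  [-19, 0, 2]
  [-17, -12, 0]
D(2):
  [0, -11, -9]
  [-19, 0, 2]
  [-17, -12, 0]
D(3):
  [0, -11, -9]
  [-15, 0, 2]
  [-17, -12, 0]
Answer: T* = [[0, -11, -9], [-15, 0, 2], [-17, -12, 0]]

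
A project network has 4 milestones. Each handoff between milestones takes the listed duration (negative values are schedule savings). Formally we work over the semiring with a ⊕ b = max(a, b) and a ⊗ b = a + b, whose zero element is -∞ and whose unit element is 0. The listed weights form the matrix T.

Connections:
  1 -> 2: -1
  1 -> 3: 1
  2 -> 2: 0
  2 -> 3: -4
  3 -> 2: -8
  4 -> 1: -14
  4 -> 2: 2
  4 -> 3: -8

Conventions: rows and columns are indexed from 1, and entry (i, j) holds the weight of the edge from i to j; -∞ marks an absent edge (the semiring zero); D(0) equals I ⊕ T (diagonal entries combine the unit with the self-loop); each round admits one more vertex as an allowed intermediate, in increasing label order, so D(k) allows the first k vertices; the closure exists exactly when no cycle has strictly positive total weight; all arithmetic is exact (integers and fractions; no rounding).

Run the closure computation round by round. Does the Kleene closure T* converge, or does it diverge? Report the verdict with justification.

D(0):
  [0, -1, 1, -∞]
  [-∞, 0, -4, -∞]
  [-∞, -8, 0, -∞]
  [-14, 2, -8, 0]
D(1):
  [0, -1, 1, -∞]
  [-∞, 0, -4, -∞]
  [-∞, -8, 0, -∞]
  [-14, 2, -8, 0]
D(2):
  [0, -1, 1, -∞]
  [-∞, 0, -4, -∞]
  [-∞, -8, 0, -∞]
  [-14, 2, -2, 0]
D(3):
  [0, -1, 1, -∞]
  [-∞, 0, -4, -∞]
  [-∞, -8, 0, -∞]
  [-14, 2, -2, 0]
D(4):
  [0, -1, 1, -∞]
  [-∞, 0, -4, -∞]
  [-∞, -8, 0, -∞]
  [-14, 2, -2, 0]
Key observation: every diagonal entry stays at the unit through all rounds, so no improving cycle exists.
Answer: CONVERGES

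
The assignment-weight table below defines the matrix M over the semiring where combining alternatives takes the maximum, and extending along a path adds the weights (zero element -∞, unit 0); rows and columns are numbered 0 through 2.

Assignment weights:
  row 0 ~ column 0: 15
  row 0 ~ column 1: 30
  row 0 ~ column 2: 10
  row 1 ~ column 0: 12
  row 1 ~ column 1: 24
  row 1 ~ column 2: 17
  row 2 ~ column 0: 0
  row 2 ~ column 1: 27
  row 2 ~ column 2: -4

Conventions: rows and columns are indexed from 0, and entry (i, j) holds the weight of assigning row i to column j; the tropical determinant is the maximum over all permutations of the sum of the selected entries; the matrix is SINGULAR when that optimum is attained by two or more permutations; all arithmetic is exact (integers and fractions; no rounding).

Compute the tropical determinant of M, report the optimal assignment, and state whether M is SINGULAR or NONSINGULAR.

σ = (0, 1, 2): 15 + 24 + (-4) = 35
σ = (0, 2, 1): 15 + 17 + 27 = 59
σ = (1, 0, 2): 30 + 12 + (-4) = 38
σ = (1, 2, 0): 30 + 17 + 0 = 47
σ = (2, 0, 1): 10 + 12 + 27 = 49
σ = (2, 1, 0): 10 + 24 + 0 = 34
Optimal value attained by: σ = (0, 2, 1).
Answer: det⊕(M) = 59; verdict: NONSINGULAR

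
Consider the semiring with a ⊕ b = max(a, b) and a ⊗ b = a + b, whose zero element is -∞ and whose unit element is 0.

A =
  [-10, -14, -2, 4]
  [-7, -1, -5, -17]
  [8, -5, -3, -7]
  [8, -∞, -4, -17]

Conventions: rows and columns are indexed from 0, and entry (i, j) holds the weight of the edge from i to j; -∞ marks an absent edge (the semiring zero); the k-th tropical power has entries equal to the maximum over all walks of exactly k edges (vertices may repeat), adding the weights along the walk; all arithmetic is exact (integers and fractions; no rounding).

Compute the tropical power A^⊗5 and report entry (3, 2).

A^⊗2:
  [12, -7, 0, -6]
  [3, -2, -6, -3]
  [5, -6, 6, 12]
  [4, -6, 6, 12]
A^⊗3:
  [8, -2, 10, 16]
  [5, -3, 1, 7]
  [20, 1, 8, 9]
  [20, 1, 8, 8]
A^⊗4:
  [24, 5, 12, 12]
  [15, -4, 3, 9]
  [17, 6, 18, 24]
  [16, 6, 18, 24]
A^⊗5:
  [20, 10, 22, 28]
  [17, 1, 13, 19]
  [32, 13, 20, 21]
  [32, 13, 20, 20]
Key observation: the optimum is the walk 3->0->3->0->3->2, with weight 8 + 4 + 8 + 4 + (-4) = 20.
Optimal value attained by: walk 3->0->3->0->3->2.
Answer: (A^⊗5)[3][2] = 20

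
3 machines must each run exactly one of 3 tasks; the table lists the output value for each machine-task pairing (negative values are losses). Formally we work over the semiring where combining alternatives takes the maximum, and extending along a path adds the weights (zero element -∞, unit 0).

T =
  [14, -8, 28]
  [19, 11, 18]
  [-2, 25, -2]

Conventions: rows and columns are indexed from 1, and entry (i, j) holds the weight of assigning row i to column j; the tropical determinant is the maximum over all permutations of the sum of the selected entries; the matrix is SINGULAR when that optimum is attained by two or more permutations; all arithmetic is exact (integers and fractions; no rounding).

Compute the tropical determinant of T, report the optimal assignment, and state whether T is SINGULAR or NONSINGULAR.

σ = (1, 2, 3): 14 + 11 + (-2) = 23
σ = (1, 3, 2): 14 + 18 + 25 = 57
σ = (2, 1, 3): (-8) + 19 + (-2) = 9
σ = (2, 3, 1): (-8) + 18 + (-2) = 8
σ = (3, 1, 2): 28 + 19 + 25 = 72
σ = (3, 2, 1): 28 + 11 + (-2) = 37
Optimal value attained by: σ = (3, 1, 2).
Answer: det⊕(T) = 72; verdict: NONSINGULAR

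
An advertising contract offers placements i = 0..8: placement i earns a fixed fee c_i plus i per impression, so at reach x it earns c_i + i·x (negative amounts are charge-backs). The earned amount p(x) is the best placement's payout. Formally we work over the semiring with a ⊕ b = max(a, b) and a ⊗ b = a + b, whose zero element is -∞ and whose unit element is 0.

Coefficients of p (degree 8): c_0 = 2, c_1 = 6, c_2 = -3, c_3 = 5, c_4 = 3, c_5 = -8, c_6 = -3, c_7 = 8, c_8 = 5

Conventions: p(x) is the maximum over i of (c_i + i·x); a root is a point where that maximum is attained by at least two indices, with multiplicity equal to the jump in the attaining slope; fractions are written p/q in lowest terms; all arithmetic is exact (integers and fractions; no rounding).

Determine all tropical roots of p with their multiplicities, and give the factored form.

hull edge (i=0, c=2) to (i=1, c=6): slope 4, span 1
hull edge (i=1, c=6) to (i=7, c=8): slope 1/3, span 6
hull edge (i=7, c=8) to (i=8, c=5): slope -3, span 1
Factored form: p(x) = 5 ⊗ (x ⊕ (-4)) ⊗ (x ⊕ (-1/3)) ⊗ (x ⊕ (-1/3)) ⊗ (x ⊕ (-1/3)) ⊗ (x ⊕ (-1/3)) ⊗ (x ⊕ (-1/3)) ⊗ (x ⊕ (-1/3)) ⊗ (x ⊕ 3)
Answer: roots = -4 (mult 1), -1/3 (mult 6), 3 (mult 1)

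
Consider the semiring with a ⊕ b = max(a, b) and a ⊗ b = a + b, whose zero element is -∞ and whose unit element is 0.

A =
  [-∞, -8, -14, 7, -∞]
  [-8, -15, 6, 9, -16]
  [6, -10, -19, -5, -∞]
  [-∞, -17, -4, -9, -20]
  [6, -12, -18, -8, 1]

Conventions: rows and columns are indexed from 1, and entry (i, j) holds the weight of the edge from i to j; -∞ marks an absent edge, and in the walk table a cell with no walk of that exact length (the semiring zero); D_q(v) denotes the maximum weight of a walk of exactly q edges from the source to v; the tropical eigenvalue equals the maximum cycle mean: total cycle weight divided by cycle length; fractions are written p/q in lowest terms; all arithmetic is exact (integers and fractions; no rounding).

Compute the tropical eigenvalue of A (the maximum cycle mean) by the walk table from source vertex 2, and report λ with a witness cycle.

q=0: [-∞, 0, -∞, -∞, -∞]
q=1: [-8, -15, 6, 9, -16]
q=2: [12, -4, 5, 1, -11]
q=3: [11, 4, 2, 19, -10]
q=4: [8, 3, 15, 18, -1]
q=5: [21, 5, 14, 15, 0]
Optimal cycle mean attained by: cycle 1->4->3->1, total 7 + (-4) + 6, length 3.
Answer: λ = 3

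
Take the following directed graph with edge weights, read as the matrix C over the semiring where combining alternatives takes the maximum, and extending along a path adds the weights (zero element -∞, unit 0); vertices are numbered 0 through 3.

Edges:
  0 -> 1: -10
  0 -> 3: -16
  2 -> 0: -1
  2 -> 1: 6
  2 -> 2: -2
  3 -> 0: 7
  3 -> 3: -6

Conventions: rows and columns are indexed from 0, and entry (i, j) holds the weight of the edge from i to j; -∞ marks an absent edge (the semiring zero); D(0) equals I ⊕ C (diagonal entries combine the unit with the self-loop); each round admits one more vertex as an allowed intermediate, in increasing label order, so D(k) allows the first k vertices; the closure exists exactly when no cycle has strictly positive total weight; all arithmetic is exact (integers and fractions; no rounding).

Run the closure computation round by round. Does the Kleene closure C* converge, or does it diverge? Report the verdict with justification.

D(0):
  [0, -10, -∞, -16]
  [-∞, 0, -∞, -∞]
  [-1, 6, 0, -∞]
  [7, -∞, -∞, 0]
D(1):
  [0, -10, -∞, -16]
  [-∞, 0, -∞, -∞]
  [-1, 6, 0, -17]
  [7, -3, -∞, 0]
D(2):
  [0, -10, -∞, -16]
  [-∞, 0, -∞, -∞]
  [-1, 6, 0, -17]
  [7, -3, -∞, 0]
D(3):
  [0, -10, -∞, -16]
  [-∞, 0, -∞, -∞]
  [-1, 6, 0, -17]
  [7, -3, -∞, 0]
D(4):
  [0, -10, -∞, -16]
  [-∞, 0, -∞, -∞]
  [-1, 6, 0, -17]
  [7, -3, -∞, 0]
Key observation: every diagonal entry stays at the unit through all rounds, so no improving cycle exists.
Answer: CONVERGES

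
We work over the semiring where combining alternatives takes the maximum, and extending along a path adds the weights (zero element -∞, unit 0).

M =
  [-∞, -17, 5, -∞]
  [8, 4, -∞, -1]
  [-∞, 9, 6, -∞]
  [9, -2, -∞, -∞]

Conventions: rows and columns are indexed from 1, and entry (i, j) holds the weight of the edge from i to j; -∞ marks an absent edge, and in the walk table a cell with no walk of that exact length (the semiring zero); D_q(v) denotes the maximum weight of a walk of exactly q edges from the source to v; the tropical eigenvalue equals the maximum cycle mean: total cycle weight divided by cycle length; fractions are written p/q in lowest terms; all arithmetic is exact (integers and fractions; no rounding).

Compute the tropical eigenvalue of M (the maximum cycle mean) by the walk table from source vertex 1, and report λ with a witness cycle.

q=0: [0, -∞, -∞, -∞]
q=1: [-∞, -17, 5, -∞]
q=2: [-9, 14, 11, -18]
q=3: [22, 20, 17, 13]
q=4: [28, 26, 27, 19]
Optimal cycle mean attained by: cycle 1->3->2->1, total 5 + 9 + 8, length 3.
Answer: λ = 22/3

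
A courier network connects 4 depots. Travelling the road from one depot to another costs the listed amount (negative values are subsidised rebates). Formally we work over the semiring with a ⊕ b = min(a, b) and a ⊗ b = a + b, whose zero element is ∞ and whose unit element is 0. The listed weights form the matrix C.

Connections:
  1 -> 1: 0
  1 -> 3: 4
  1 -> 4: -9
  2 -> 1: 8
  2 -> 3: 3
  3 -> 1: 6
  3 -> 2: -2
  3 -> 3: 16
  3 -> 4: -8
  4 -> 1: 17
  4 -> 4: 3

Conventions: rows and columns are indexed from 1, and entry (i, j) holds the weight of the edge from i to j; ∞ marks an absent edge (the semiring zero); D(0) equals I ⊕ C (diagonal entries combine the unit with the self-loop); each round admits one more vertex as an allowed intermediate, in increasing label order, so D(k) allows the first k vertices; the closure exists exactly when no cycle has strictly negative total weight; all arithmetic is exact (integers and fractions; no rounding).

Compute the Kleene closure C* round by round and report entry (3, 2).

D(0):
  [0, ∞, 4, -9]
  [8, 0, 3, ∞]
  [6, -2, 0, -8]
  [17, ∞, ∞, 0]
D(1):
  [0, ∞, 4, -9]
  [8, 0, 3, -1]
  [6, -2, 0, -8]
  [17, ∞, 21, 0]
D(2):
  [0, ∞, 4, -9]
  [8, 0, 3, -1]
  [6, -2, 0, -8]
  [17, ∞, 21, 0]
D(3):
  [0, 2, 4, -9]
  [8, 0, 3, -5]
  [6, -2, 0, -8]
  [17, 19, 21, 0]
D(4):
  [0, 2, 4, -9]
  [8, 0, 3, -5]
  [6, -2, 0, -8]
  [17, 19, 21, 0]
Answer: C*[3][2] = -2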